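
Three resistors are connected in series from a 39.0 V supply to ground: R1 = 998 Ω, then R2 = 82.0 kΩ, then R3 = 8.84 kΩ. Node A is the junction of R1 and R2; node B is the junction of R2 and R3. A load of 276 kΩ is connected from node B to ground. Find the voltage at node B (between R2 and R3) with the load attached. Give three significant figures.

At node B, R3 is in parallel with the load: R3‖R_L = 8566 Ω.
Below node A the resistance is R2 + (R3‖R_L) = 90570 Ω, so V_A = 39.0 × 90570/91560 = 38.57 V.
Then V_B = V_A × (R3‖R_L)/(R2 + R3‖R_L) = 38.57 × 8566/90570 = 3.65 V.

V ≈ 3.65 V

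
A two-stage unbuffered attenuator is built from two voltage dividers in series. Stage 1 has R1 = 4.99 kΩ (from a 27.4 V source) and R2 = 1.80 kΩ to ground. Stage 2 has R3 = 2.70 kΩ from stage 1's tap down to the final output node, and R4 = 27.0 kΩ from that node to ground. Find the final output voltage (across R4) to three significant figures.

Stage 2 presents R3+R4 = 29.70 kΩ as a load on stage 1's tap.
Stage 1's lower leg becomes R2‖(R3+R4) = 1.697 kΩ, so V_mid = 27.4 × 1.697/6.687 = 6.954 V.
Stage 2 is itself unloaded: V_out = V_mid × R4/(R3+R4) = 6.954 × 27.0/29.70 = 6.32 V.

V_out ≈ 6.32 V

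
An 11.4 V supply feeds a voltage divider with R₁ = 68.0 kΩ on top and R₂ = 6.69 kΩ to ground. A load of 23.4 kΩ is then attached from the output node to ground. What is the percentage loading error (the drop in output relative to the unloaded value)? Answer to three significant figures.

20.7 %

The divider's output (Thévenin) resistance is R₁‖R₂ = 6.091 kΩ.
Fractional drop under load = R_th/(R_th + R_L) = 6.091 / (6.091 + 23.4) = 0.2065.
So the output falls by 20.7 %.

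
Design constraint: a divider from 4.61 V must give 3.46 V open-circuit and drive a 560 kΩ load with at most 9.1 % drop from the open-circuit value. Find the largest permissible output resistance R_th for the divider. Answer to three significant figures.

Loading drop = R_th/(R_th + R_L) ≤ 0.0910, so R_th ≤ R_L · ε/(1−ε) = 560 kΩ × 0.0910/0.9090 = 56.1 kΩ.
(Any R1, R2 with R2/(R1+R2) = 0.751 and R1‖R2 ≤ 56.1 kΩ will meet the spec.)

R_th ≤ 56.1 kΩ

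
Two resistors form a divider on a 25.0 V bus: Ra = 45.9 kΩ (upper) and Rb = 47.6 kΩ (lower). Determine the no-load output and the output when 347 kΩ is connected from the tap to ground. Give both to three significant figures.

Open-circuit: V = 25.0 × 47.6/(45.9 + 47.6) = 12.7 V.
With the load, Rb becomes Rb‖R_L = 41.86 kΩ, so V = 25.0 × 41.86/87.76 = 11.9 V.

Unloaded: 12.7 V; loaded: 11.9 V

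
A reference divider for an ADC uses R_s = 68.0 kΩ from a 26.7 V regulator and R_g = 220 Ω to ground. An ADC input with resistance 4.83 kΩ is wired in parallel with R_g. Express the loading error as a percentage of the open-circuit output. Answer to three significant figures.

The divider's output (Thévenin) resistance is R_s‖R_g = 219.3 Ω.
Fractional drop under load = R_th/(R_th + R_L) = 219.3 / (219.3 + 4830) = 0.04343.
So the output falls by 4.34 %.

4.34 %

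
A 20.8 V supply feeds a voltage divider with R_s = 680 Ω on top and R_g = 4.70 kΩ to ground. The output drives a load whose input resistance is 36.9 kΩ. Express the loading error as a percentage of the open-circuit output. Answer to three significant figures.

1.58 %

The divider's output (Thévenin) resistance is R_s‖R_g = 594.1 Ω.
Fractional drop under load = R_th/(R_th + R_L) = 594.1 / (594.1 + 36900) = 0.01584.
So the output falls by 1.58 %.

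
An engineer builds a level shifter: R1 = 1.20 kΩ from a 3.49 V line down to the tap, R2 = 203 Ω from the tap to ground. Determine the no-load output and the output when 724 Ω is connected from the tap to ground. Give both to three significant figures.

Open-circuit: V = 3.49 × 203/(1200 + 203) = 0.505 V.
With the load, R2 becomes R2‖R_L = 158.5 Ω, so V = 3.49 × 158.5/1359 = 0.407 V.

Unloaded: 0.505 V; loaded: 0.407 V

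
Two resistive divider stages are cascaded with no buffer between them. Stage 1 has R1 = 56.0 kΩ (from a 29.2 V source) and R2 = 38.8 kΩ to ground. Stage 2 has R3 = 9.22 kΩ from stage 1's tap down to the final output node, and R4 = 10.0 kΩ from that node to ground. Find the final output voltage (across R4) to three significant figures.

V_out ≈ 2.84 V

Stage 2 presents R3+R4 = 19.22 kΩ as a load on stage 1's tap.
Stage 1's lower leg becomes R2‖(R3+R4) = 12.85 kΩ, so V_mid = 29.2 × 12.85/68.85 = 5.451 V.
Stage 2 is itself unloaded: V_out = V_mid × R4/(R3+R4) = 5.451 × 10.0/19.22 = 2.84 V.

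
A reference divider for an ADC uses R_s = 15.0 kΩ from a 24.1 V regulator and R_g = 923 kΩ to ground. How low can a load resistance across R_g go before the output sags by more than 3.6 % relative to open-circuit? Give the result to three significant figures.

R_L(min) ≈ 395 kΩ

Output resistance R_th = R_s‖R_g = (15.0 × 923)/938.0 = 14.76 kΩ.
The fractional drop is R_th/(R_th + R_L); requiring this ≤ 0.0360 gives R_L ≥ R_th(1/0.0360 − 1) = 14.76 × 26.78 = 395 kΩ.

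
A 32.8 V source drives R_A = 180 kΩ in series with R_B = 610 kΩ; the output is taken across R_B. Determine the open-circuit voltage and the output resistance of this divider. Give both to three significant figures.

V_th is the open-circuit tap voltage: 32.8 × 610/(180 + 610) = 25.3 V.
With the supply zeroed, R_A and R_B appear in parallel from the tap: R_th = R_A‖R_B = (180 × 610)/790.0 = 139 kΩ.

V_th = 25.3 V, R_th = 139 kΩ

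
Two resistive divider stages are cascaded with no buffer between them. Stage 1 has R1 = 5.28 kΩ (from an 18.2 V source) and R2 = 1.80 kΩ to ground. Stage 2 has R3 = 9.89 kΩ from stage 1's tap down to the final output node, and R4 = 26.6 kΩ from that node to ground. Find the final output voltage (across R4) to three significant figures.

V_out ≈ 3.25 V

Stage 2 presents R3+R4 = 36.49 kΩ as a load on stage 1's tap.
Stage 1's lower leg becomes R2‖(R3+R4) = 1.715 kΩ, so V_mid = 18.2 × 1.715/6.995 = 4.463 V.
Stage 2 is itself unloaded: V_out = V_mid × R4/(R3+R4) = 4.463 × 26.6/36.49 = 3.25 V.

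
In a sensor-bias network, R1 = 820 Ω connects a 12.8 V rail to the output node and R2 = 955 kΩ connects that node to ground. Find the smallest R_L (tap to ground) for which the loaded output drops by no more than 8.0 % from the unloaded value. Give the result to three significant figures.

R_L(min) ≈ 9.42 kΩ

Output resistance R_th = R1‖R2 = (820 × 955000)/955800 = 819.3 Ω.
The fractional drop is R_th/(R_th + R_L); requiring this ≤ 0.0800 gives R_L ≥ R_th(1/0.0800 − 1) = 819.3 × 11.50 = 9.42 kΩ.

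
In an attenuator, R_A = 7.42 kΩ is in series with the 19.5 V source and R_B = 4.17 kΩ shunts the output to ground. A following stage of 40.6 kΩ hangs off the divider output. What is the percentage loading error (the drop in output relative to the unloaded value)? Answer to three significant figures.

The divider's output (Thévenin) resistance is R_A‖R_B = 2.670 kΩ.
Fractional drop under load = R_th/(R_th + R_L) = 2.670 / (2.670 + 40.6) = 0.06170.
So the output falls by 6.17 %.

6.17 %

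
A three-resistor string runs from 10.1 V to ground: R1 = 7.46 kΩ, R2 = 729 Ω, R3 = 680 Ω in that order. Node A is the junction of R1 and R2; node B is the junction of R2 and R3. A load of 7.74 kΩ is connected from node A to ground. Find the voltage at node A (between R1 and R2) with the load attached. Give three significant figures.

Below node A the series string R2+R3 = 1409 Ω sits in parallel with the 7740 Ω load: 1192 Ω.
V_A = 10.1 × 1192/(7460 + 1192) = 1.39 V.

V ≈ 1.39 V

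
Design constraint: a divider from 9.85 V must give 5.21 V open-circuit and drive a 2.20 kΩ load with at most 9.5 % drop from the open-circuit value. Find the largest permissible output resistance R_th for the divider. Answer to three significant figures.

R_th ≤ 231 Ω

Loading drop = R_th/(R_th + R_L) ≤ 0.0950, so R_th ≤ R_L · ε/(1−ε) = 2.20 kΩ × 0.0950/0.9050 = 231 Ω.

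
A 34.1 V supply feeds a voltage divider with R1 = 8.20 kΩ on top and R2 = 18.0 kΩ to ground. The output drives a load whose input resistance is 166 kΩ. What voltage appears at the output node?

The load sits in parallel with R2: R2‖R_L = (18.0 × 166) / (18.0 + 166) = 16.24 kΩ.
V_out = 34.1 × 16.24 / (8.20 + 16.24) = 34.1 × 16.24/24.44 = 22.7 V.

V_out ≈ 22.7 V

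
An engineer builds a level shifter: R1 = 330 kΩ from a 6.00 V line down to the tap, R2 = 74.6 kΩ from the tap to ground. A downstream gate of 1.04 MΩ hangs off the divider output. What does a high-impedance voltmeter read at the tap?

The load sits in parallel with R2: R2‖R_L = (74.6 × 1040) / (74.6 + 1040) = 69.61 kΩ.
V_out = 6.00 × 69.61 / (330 + 69.61) = 6.00 × 69.61/399.6 = 1.05 V.
(Unloaded it would have been 1.11 V.)

V_out ≈ 1.05 V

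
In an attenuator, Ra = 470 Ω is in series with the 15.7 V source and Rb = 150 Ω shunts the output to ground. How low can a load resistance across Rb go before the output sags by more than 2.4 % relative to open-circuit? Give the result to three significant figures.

Output resistance R_th = Ra‖Rb = (470 × 150)/620.0 = 113.7 Ω.
The fractional drop is R_th/(R_th + R_L); requiring this ≤ 0.0240 gives R_L ≥ R_th(1/0.0240 − 1) = 113.7 × 40.67 = 4.62 kΩ.

R_L(min) ≈ 4.62 kΩ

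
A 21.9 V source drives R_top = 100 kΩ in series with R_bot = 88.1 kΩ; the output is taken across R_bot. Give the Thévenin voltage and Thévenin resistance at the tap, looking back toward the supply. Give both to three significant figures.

V_th = 10.3 V, R_th = 46.8 kΩ

V_th is the open-circuit tap voltage: 21.9 × 88.1/(100 + 88.1) = 10.3 V.
With the supply zeroed, R_top and R_bot appear in parallel from the tap: R_th = R_top‖R_bot = (100 × 88.1)/188.1 = 46.8 kΩ.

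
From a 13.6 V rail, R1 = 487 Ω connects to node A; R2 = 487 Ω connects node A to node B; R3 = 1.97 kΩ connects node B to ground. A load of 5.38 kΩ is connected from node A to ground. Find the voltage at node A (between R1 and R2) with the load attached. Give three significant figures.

Below node A the series string R2+R3 = 2457 Ω sits in parallel with the 5380 Ω load: 1687 Ω.
V_A = 13.6 × 1687/(487 + 1687) = 10.6 V.

V ≈ 10.6 V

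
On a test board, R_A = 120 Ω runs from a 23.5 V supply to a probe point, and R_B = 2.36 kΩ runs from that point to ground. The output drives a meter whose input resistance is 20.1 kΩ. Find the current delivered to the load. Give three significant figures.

I_L ≈ 1.11 mA

R_B‖R_L = 2112 Ω; V_out = 23.5 × 2112/2232 = 22.24 V.
I_L = V_out / R_L = 22.24 / 20.1 kΩ = 1.11 mA.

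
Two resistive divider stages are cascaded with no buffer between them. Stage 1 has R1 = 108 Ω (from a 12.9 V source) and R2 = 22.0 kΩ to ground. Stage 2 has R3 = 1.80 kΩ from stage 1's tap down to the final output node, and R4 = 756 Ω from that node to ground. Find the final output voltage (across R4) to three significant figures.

Stage 2 presents R3+R4 = 2556 Ω as a load on stage 1's tap.
Stage 1's lower leg becomes R2‖(R3+R4) = 2290 Ω, so V_mid = 12.9 × 2290/2398 = 12.32 V.
Stage 2 is itself unloaded: V_out = V_mid × R4/(R3+R4) = 12.32 × 756/2556 = 3.64 V.

V_out ≈ 3.64 V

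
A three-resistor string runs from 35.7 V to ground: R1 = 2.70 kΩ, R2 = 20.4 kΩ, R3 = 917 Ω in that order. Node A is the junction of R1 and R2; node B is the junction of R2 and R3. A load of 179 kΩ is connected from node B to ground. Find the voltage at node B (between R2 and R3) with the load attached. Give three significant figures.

At node B, R3 is in parallel with the load: R3‖R_L = 912.3 Ω.
Below node A the resistance is R2 + (R3‖R_L) = 21310 Ω, so V_A = 35.7 × 21310/24010 = 31.69 V.
Then V_B = V_A × (R3‖R_L)/(R2 + R3‖R_L) = 31.69 × 912.3/21310 = 1.36 V.

V ≈ 1.36 V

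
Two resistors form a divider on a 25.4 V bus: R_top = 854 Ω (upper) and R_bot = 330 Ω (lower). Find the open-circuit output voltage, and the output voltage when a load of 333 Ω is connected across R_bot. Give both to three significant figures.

Open-circuit: V = 25.4 × 330/(854 + 330) = 7.08 V.
With the load, R_bot becomes R_bot‖R_L = 165.7 Ω, so V = 25.4 × 165.7/1020 = 4.13 V.

Unloaded: 7.08 V; loaded: 4.13 V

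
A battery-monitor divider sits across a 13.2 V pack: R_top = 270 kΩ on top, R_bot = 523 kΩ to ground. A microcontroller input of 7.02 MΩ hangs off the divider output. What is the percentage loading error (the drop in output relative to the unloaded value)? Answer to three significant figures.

The divider's output (Thévenin) resistance is R_top‖R_bot = 178.1 kΩ.
Fractional drop under load = R_th/(R_th + R_L) = 178.1 / (178.1 + 7020) = 0.02474.
So the output falls by 2.47 %.

2.47 %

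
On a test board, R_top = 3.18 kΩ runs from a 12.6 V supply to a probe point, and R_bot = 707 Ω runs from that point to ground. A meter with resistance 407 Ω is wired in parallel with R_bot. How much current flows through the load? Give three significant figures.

R_bot‖R_L = 258.3 Ω; V_out = 12.6 × 258.3/3438 = 0.9466 V.
I_L = V_out / R_L = 0.9466 / 407 Ω = 2.33 mA.

I_L ≈ 2.33 mA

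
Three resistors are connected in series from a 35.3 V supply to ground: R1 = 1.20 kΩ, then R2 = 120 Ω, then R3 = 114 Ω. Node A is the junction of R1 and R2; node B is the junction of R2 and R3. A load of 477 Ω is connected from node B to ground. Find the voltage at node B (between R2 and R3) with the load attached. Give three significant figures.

At node B, R3 is in parallel with the load: R3‖R_L = 92.01 Ω.
Below node A the resistance is R2 + (R3‖R_L) = 212.0 Ω, so V_A = 35.3 × 212.0/1412 = 5.300 V.
Then V_B = V_A × (R3‖R_L)/(R2 + R3‖R_L) = 5.300 × 92.01/212.0 = 2.30 V.

V ≈ 2.30 V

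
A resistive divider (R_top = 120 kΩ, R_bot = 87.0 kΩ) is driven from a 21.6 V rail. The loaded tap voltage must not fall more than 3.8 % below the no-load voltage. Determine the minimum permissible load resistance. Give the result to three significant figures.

R_L(min) ≈ 1.28 MΩ

Output resistance R_th = R_top‖R_bot = (120 × 87.0)/207.0 = 50.43 kΩ.
The fractional drop is R_th/(R_th + R_L); requiring this ≤ 0.0380 gives R_L ≥ R_th(1/0.0380 − 1) = 50.43 × 25.32 = 1.28 MΩ.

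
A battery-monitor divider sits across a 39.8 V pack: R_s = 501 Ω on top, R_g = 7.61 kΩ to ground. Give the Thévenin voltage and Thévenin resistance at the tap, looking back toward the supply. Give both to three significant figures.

V_th = 37.3 V, R_th = 470 Ω

V_th is the open-circuit tap voltage: 39.8 × 7610/(501 + 7610) = 37.3 V.
With the supply zeroed, R_s and R_g appear in parallel from the tap: R_th = R_s‖R_g = (501 × 7610)/8111 = 470 Ω.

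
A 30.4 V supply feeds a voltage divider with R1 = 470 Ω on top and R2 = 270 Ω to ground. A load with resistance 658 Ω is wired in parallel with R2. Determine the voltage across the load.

V_out ≈ 8.80 V

The load sits in parallel with R2: R2‖R_L = (270 × 658) / (270 + 658) = 191.4 Ω.
V_out = 30.4 × 191.4 / (470 + 191.4) = 30.4 × 191.4/661.4 = 8.80 V.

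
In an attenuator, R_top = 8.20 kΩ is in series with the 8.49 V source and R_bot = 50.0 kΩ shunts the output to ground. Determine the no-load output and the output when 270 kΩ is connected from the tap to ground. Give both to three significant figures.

Open-circuit: V = 8.49 × 50.0/(8.20 + 50.0) = 7.29 V.
With the load, R_bot becomes R_bot‖R_L = 42.19 kΩ, so V = 8.49 × 42.19/50.39 = 7.11 V.

Unloaded: 7.29 V; loaded: 7.11 V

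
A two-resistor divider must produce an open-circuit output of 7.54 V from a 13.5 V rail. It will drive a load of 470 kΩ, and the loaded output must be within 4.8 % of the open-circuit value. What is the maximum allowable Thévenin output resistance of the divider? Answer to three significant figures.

R_th ≤ 23.7 kΩ

Loading drop = R_th/(R_th + R_L) ≤ 0.0480, so R_th ≤ R_L · ε/(1−ε) = 470 kΩ × 0.0480/0.9520 = 23.7 kΩ.
(Any R1, R2 with R2/(R1+R2) = 0.559 and R1‖R2 ≤ 23.7 kΩ will meet the spec.)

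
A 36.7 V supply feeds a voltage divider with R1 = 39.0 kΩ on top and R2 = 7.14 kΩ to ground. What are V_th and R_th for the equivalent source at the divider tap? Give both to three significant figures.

V_th is the open-circuit tap voltage: 36.7 × 7.14/(39.0 + 7.14) = 5.68 V.
With the supply zeroed, R1 and R2 appear in parallel from the tap: R_th = R1‖R2 = (39.0 × 7.14)/46.14 = 6.04 kΩ.

V_th = 5.68 V, R_th = 6.04 kΩ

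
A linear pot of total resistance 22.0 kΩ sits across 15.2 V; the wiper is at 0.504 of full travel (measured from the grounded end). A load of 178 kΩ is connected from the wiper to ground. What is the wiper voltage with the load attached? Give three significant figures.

V ≈ 7.43 V

The wiper splits the pot into (1−α)R = 10.91 kΩ above and αR = 11.09 kΩ below.
Lower section ‖ load = 10.44 kΩ.
V_wiper = 15.2 × 10.44/(10.91 + 10.44) = 7.43 V.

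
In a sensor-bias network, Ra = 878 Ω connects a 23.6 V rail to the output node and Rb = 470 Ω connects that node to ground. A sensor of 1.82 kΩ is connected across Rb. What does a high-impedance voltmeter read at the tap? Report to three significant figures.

V_out ≈ 7.04 V

The load sits in parallel with Rb: Rb‖R_L = (470 × 1820) / (470 + 1820) = 373.5 Ω.
V_out = 23.6 × 373.5 / (878 + 373.5) = 23.6 × 373.5/1252 = 7.04 V.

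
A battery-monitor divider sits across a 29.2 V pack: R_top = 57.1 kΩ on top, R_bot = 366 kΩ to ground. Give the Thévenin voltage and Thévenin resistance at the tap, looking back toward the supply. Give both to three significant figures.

V_th is the open-circuit tap voltage: 29.2 × 366/(57.1 + 366) = 25.3 V.
With the supply zeroed, R_top and R_bot appear in parallel from the tap: R_th = R_top‖R_bot = (57.1 × 366)/423.1 = 49.4 kΩ.

V_th = 25.3 V, R_th = 49.4 kΩ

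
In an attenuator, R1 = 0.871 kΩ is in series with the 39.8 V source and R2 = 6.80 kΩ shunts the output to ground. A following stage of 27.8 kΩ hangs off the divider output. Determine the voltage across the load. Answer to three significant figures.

The load sits in parallel with R2: R2‖R_L = (6800 × 27800) / (6800 + 27800) = 5464 Ω.
V_out = 39.8 × 5464 / (871 + 5464) = 39.8 × 5464/6335 = 34.3 V.

V_out ≈ 34.3 V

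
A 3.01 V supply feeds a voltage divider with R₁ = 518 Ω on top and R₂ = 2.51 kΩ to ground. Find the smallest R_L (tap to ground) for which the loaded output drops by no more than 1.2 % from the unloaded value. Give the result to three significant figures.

R_L(min) ≈ 35.4 kΩ

Output resistance R_th = R₁‖R₂ = (518 × 2510)/3028 = 429.4 Ω.
The fractional drop is R_th/(R_th + R_L); requiring this ≤ 0.0120 gives R_L ≥ R_th(1/0.0120 − 1) = 429.4 × 82.33 = 35.4 kΩ.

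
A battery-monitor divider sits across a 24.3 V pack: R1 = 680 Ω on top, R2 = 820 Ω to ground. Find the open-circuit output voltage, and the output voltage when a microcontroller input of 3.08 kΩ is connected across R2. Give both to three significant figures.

Open-circuit: V = 24.3 × 820/(680 + 820) = 13.3 V.
With the load, R2 becomes R2‖R_L = 647.6 Ω, so V = 24.3 × 647.6/1328 = 11.9 V.

Unloaded: 13.3 V; loaded: 11.9 V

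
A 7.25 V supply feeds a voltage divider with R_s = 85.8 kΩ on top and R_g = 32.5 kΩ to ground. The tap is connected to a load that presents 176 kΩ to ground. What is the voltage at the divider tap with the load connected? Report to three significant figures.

V_out ≈ 1.76 V

The load sits in parallel with R_g: R_g‖R_L = (32.5 × 176) / (32.5 + 176) = 27.43 kΩ.
V_out = 7.25 × 27.43 / (85.8 + 27.43) = 7.25 × 27.43/113.2 = 1.76 V.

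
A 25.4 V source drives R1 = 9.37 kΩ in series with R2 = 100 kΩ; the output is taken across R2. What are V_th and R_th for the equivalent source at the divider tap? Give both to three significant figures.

V_th is the open-circuit tap voltage: 25.4 × 100/(9.37 + 100) = 23.2 V.
With the supply zeroed, R1 and R2 appear in parallel from the tap: R_th = R1‖R2 = (9.37 × 100)/109.4 = 8.57 kΩ.

V_th = 23.2 V, R_th = 8.57 kΩ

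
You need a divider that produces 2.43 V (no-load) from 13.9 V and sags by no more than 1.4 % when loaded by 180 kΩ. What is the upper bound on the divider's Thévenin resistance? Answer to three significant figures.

R_th ≤ 2.56 kΩ

Loading drop = R_th/(R_th + R_L) ≤ 0.0140, so R_th ≤ R_L · ε/(1−ε) = 180 kΩ × 0.0140/0.9860 = 2.56 kΩ.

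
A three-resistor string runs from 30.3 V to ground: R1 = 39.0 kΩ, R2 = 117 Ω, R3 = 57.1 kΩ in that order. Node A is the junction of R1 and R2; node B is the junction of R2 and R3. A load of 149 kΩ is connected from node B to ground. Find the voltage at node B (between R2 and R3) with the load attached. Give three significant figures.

At node B, R3 is in parallel with the load: R3‖R_L = 41280 Ω.
Below node A the resistance is R2 + (R3‖R_L) = 41400 Ω, so V_A = 30.3 × 41400/80400 = 15.60 V.
Then V_B = V_A × (R3‖R_L)/(R2 + R3‖R_L) = 15.60 × 41280/41400 = 15.6 V.

V ≈ 15.6 V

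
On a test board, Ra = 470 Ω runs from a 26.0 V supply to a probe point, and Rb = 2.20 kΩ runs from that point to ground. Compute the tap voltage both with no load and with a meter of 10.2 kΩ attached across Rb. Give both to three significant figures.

Unloaded: 21.4 V; loaded: 20.6 V

Open-circuit: V = 26.0 × 2200/(470 + 2200) = 21.4 V.
With the load, Rb becomes Rb‖R_L = 1810 Ω, so V = 26.0 × 1810/2280 = 20.6 V.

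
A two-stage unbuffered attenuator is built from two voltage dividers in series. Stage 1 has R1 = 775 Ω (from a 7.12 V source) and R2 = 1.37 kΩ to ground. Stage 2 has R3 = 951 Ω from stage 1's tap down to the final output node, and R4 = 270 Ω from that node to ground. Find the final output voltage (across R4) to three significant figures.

Stage 2 presents R3+R4 = 1221 Ω as a load on stage 1's tap.
Stage 1's lower leg becomes R2‖(R3+R4) = 645.6 Ω, so V_mid = 7.12 × 645.6/1421 = 3.236 V.
Stage 2 is itself unloaded: V_out = V_mid × R4/(R3+R4) = 3.236 × 270/1221 = 0.716 V.

V_out ≈ 0.716 V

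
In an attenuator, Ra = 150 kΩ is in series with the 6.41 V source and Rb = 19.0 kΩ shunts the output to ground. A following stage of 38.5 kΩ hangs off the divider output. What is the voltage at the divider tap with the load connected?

V_out ≈ 0.501 V

The load sits in parallel with Rb: Rb‖R_L = (19.0 × 38.5) / (19.0 + 38.5) = 12.72 kΩ.
V_out = 6.41 × 12.72 / (150 + 12.72) = 6.41 × 12.72/162.7 = 0.501 V.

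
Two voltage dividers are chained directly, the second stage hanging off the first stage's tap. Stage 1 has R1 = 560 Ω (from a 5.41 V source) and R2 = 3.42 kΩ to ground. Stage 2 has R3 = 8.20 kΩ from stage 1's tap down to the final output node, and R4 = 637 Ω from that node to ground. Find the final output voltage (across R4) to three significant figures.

Stage 2 presents R3+R4 = 8837 Ω as a load on stage 1's tap.
Stage 1's lower leg becomes R2‖(R3+R4) = 2466 Ω, so V_mid = 5.41 × 2466/3026 = 4.409 V.
Stage 2 is itself unloaded: V_out = V_mid × R4/(R3+R4) = 4.409 × 637/8837 = 0.318 V.

V_out ≈ 0.318 V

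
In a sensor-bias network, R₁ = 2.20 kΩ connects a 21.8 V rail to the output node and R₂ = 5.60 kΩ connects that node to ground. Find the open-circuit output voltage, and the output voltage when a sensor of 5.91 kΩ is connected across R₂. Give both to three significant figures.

Open-circuit: V = 21.8 × 5.60/(2.20 + 5.60) = 15.7 V.
With the load, R₂ becomes R₂‖R_L = 2.875 kΩ, so V = 21.8 × 2.875/5.075 = 12.4 V.

Unloaded: 15.7 V; loaded: 12.4 V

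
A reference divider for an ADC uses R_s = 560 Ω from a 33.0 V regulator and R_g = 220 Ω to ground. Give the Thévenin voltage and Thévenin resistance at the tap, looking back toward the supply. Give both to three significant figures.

V_th = 9.31 V, R_th = 158 Ω

V_th is the open-circuit tap voltage: 33.0 × 220/(560 + 220) = 9.31 V.
With the supply zeroed, R_s and R_g appear in parallel from the tap: R_th = R_s‖R_g = (560 × 220)/780.0 = 158 Ω.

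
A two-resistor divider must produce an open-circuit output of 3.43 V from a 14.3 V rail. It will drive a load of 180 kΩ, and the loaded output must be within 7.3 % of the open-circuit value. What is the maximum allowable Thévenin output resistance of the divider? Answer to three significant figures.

R_th ≤ 14.2 kΩ

Loading drop = R_th/(R_th + R_L) ≤ 0.0730, so R_th ≤ R_L · ε/(1−ε) = 180 kΩ × 0.0730/0.9270 = 14.2 kΩ.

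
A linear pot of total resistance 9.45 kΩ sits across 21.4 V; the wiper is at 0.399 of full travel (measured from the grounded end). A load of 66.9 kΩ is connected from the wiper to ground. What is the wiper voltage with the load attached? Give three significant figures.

V ≈ 8.26 V

The wiper splits the pot into (1−α)R = 5.679 kΩ above and αR = 3.771 kΩ below.
Lower section ‖ load = 3.569 kΩ.
V_wiper = 21.4 × 3.569/(5.679 + 3.569) = 8.26 V.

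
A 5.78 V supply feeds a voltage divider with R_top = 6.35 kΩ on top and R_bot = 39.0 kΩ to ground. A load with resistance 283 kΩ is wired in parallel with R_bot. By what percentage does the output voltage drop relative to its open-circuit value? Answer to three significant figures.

1.89 %

The divider's output (Thévenin) resistance is R_top‖R_bot = 5.461 kΩ.
Fractional drop under load = R_th/(R_th + R_L) = 5.461 / (5.461 + 283) = 0.01893.
So the output falls by 1.89 %.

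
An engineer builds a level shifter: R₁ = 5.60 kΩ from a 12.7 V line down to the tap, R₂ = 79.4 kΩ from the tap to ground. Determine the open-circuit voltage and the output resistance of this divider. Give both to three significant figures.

V_th is the open-circuit tap voltage: 12.7 × 79.4/(5.60 + 79.4) = 11.9 V.
With the supply zeroed, R₁ and R₂ appear in parallel from the tap: R_th = R₁‖R₂ = (5.60 × 79.4)/85.00 = 5.23 kΩ.

V_th = 11.9 V, R_th = 5.23 kΩ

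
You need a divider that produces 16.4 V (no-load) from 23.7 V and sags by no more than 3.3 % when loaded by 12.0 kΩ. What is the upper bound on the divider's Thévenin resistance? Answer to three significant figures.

Loading drop = R_th/(R_th + R_L) ≤ 0.0330, so R_th ≤ R_L · ε/(1−ε) = 12.0 kΩ × 0.0330/0.9670 = 410 Ω.
(Any R1, R2 with R2/(R1+R2) = 0.692 and R1‖R2 ≤ 410 Ω will meet the spec.)

R_th ≤ 410 Ω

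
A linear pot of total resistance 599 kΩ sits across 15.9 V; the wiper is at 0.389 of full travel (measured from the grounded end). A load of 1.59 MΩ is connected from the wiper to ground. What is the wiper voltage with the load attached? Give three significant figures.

The wiper splits the pot into (1−α)R = 366.0 kΩ above and αR = 233.0 kΩ below.
Lower section ‖ load = 203.2 kΩ.
V_wiper = 15.9 × 203.2/(366.0 + 203.2) = 5.68 V.

V ≈ 5.68 V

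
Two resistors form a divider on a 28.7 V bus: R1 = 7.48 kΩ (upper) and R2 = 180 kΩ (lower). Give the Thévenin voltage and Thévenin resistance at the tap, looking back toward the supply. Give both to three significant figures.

V_th = 27.6 V, R_th = 7.18 kΩ

V_th is the open-circuit tap voltage: 28.7 × 180/(7.48 + 180) = 27.6 V.
With the supply zeroed, R1 and R2 appear in parallel from the tap: R_th = R1‖R2 = (7.48 × 180)/187.5 = 7.18 kΩ.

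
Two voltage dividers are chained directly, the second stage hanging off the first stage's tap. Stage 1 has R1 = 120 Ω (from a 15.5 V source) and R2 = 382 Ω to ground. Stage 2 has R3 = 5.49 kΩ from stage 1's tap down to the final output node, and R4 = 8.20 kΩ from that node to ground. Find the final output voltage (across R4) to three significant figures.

V_out ≈ 7.02 V

Stage 2 presents R3+R4 = 13690 Ω as a load on stage 1's tap.
Stage 1's lower leg becomes R2‖(R3+R4) = 371.6 Ω, so V_mid = 15.5 × 371.6/491.6 = 11.72 V.
Stage 2 is itself unloaded: V_out = V_mid × R4/(R3+R4) = 11.72 × 8200/13690 = 7.02 V.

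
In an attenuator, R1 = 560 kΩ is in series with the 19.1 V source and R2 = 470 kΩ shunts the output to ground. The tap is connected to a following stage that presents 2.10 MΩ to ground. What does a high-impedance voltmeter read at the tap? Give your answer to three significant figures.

V_out ≈ 7.77 V

The load sits in parallel with R2: R2‖R_L = (470 × 2100) / (470 + 2100) = 384.0 kΩ.
V_out = 19.1 × 384.0 / (560 + 384.0) = 19.1 × 384.0/944.0 = 7.77 V.
(Unloaded it would have been 8.72 V.)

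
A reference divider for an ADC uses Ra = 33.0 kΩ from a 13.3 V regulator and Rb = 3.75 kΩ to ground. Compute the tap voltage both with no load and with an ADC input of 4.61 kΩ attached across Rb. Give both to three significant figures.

Open-circuit: V = 13.3 × 3.75/(33.0 + 3.75) = 1.36 V.
With the load, Rb becomes Rb‖R_L = 2.068 kΩ, so V = 13.3 × 2.068/35.07 = 0.784 V.

Unloaded: 1.36 V; loaded: 0.784 V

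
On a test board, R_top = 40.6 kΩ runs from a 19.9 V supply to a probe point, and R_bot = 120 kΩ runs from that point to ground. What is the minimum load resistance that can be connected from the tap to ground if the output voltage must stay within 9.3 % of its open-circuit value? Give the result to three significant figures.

R_L(min) ≈ 296 kΩ

Output resistance R_th = R_top‖R_bot = (40.6 × 120)/160.6 = 30.34 kΩ.
The fractional drop is R_th/(R_th + R_L); requiring this ≤ 0.0930 gives R_L ≥ R_th(1/0.0930 − 1) = 30.34 × 9.753 = 296 kΩ.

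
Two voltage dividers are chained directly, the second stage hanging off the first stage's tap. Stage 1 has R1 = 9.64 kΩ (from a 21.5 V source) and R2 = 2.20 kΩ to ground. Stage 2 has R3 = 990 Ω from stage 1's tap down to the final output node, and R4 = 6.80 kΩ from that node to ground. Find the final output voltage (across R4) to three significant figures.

V_out ≈ 2.84 V

Stage 2 presents R3+R4 = 7790 Ω as a load on stage 1's tap.
Stage 1's lower leg becomes R2‖(R3+R4) = 1716 Ω, so V_mid = 21.5 × 1716/11360 = 3.248 V.
Stage 2 is itself unloaded: V_out = V_mid × R4/(R3+R4) = 3.248 × 6800/7790 = 2.84 V.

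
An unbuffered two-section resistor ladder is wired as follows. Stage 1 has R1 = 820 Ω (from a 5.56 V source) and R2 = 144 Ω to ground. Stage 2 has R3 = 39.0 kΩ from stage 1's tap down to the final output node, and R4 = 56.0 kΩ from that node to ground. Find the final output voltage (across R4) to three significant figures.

V_out ≈ 0.489 V

Stage 2 presents R3+R4 = 95000 Ω as a load on stage 1's tap.
Stage 1's lower leg becomes R2‖(R3+R4) = 143.8 Ω, so V_mid = 5.56 × 143.8/963.8 = 0.8295 V.
Stage 2 is itself unloaded: V_out = V_mid × R4/(R3+R4) = 0.8295 × 56000/95000 = 0.489 V.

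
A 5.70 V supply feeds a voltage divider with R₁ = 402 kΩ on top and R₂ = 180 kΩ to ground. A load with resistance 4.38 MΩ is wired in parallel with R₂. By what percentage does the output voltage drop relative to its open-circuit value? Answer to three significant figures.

The divider's output (Thévenin) resistance is R₁‖R₂ = 124.3 kΩ.
Fractional drop under load = R_th/(R_th + R_L) = 124.3 / (124.3 + 4380) = 0.02760.
So the output falls by 2.76 %.

2.76 %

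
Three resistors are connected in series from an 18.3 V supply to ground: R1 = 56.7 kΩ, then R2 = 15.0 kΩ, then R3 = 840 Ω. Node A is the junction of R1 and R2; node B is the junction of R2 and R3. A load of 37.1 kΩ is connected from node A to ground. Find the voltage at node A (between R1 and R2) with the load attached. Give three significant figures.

Below node A the series string R2+R3 = 15840 Ω sits in parallel with the 37100 Ω load: 11100 Ω.
V_A = 18.3 × 11100/(56700 + 11100) = 3.00 V.

V ≈ 3.00 V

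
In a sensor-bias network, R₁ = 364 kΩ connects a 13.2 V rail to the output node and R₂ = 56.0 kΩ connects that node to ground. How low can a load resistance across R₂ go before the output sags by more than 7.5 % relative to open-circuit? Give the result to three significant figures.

Output resistance R_th = R₁‖R₂ = (364 × 56.0)/420.0 = 48.53 kΩ.
The fractional drop is R_th/(R_th + R_L); requiring this ≤ 0.0750 gives R_L ≥ R_th(1/0.0750 − 1) = 48.53 × 12.33 = 599 kΩ.

R_L(min) ≈ 599 kΩ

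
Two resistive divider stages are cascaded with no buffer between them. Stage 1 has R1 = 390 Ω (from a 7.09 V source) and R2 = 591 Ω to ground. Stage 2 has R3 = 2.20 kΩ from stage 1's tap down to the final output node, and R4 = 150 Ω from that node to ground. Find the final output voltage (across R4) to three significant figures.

Stage 2 presents R3+R4 = 2350 Ω as a load on stage 1's tap.
Stage 1's lower leg becomes R2‖(R3+R4) = 472.2 Ω, so V_mid = 7.09 × 472.2/862.2 = 3.883 V.
Stage 2 is itself unloaded: V_out = V_mid × R4/(R3+R4) = 3.883 × 150/2350 = 0.248 V.

V_out ≈ 0.248 V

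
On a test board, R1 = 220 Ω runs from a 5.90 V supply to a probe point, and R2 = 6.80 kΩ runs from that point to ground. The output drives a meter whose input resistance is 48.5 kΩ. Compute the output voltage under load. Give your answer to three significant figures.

The load sits in parallel with R2: R2‖R_L = (6800 × 48500) / (6800 + 48500) = 5964 Ω.
V_out = 5.90 × 5964 / (220 + 5964) = 5.90 × 5964/6184 = 5.69 V.

V_out ≈ 5.69 V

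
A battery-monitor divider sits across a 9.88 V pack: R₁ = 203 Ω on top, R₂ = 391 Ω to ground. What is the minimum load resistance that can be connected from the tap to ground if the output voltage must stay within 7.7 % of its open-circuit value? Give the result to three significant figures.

R_L(min) ≈ 1.60 kΩ

Output resistance R_th = R₁‖R₂ = (203 × 391)/594.0 = 133.6 Ω.
The fractional drop is R_th/(R_th + R_L); requiring this ≤ 0.0770 gives R_L ≥ R_th(1/0.0770 − 1) = 133.6 × 11.99 = 1.60 kΩ.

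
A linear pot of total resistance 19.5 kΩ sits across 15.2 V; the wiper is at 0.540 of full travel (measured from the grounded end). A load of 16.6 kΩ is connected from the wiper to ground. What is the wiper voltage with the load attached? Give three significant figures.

The wiper splits the pot into (1−α)R = 8.970 kΩ above and αR = 10.53 kΩ below.
Lower section ‖ load = 6.443 kΩ.
V_wiper = 15.2 × 6.443/(8.970 + 6.443) = 6.35 V.

V ≈ 6.35 V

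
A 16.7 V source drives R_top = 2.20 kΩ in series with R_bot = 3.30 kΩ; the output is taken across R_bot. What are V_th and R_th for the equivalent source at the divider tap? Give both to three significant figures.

V_th = 10.0 V, R_th = 1.32 kΩ

V_th is the open-circuit tap voltage: 16.7 × 3.30/(2.20 + 3.30) = 10.0 V.
With the supply zeroed, R_top and R_bot appear in parallel from the tap: R_th = R_top‖R_bot = (2.20 × 3.30)/5.500 = 1.32 kΩ.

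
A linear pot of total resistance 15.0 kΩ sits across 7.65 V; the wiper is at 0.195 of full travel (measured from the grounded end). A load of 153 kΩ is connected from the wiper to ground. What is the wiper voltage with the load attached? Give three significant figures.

The wiper splits the pot into (1−α)R = 12.07 kΩ above and αR = 2.925 kΩ below.
Lower section ‖ load = 2.870 kΩ.
V_wiper = 7.65 × 2.870/(12.07 + 2.870) = 1.47 V.

V ≈ 1.47 V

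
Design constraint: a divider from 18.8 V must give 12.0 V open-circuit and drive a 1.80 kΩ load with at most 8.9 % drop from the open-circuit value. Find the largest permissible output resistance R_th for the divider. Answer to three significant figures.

R_th ≤ 176 Ω

Loading drop = R_th/(R_th + R_L) ≤ 0.0890, so R_th ≤ R_L · ε/(1−ε) = 1.80 kΩ × 0.0890/0.9110 = 176 Ω.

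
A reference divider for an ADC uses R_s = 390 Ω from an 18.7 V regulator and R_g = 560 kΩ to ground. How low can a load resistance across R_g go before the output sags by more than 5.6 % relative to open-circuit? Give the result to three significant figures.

Output resistance R_th = R_s‖R_g = (390 × 560000)/560400 = 389.7 Ω.
The fractional drop is R_th/(R_th + R_L); requiring this ≤ 0.0560 gives R_L ≥ R_th(1/0.0560 − 1) = 389.7 × 16.86 = 6.57 kΩ.

R_L(min) ≈ 6.57 kΩ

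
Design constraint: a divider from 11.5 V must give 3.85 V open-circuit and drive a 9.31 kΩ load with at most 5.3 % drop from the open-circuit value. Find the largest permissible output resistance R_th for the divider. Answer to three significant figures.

Loading drop = R_th/(R_th + R_L) ≤ 0.0530, so R_th ≤ R_L · ε/(1−ε) = 9.31 kΩ × 0.0530/0.9470 = 521 Ω.
(Any R1, R2 with R2/(R1+R2) = 0.335 and R1‖R2 ≤ 521 Ω will meet the spec.)

R_th ≤ 521 Ω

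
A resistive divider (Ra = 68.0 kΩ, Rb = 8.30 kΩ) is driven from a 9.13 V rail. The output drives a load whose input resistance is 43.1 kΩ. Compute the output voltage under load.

V_out ≈ 0.848 V

The load sits in parallel with Rb: Rb‖R_L = (8.30 × 43.1) / (8.30 + 43.1) = 6.960 kΩ.
V_out = 9.13 × 6.960 / (68.0 + 6.960) = 9.13 × 6.960/74.96 = 0.848 V.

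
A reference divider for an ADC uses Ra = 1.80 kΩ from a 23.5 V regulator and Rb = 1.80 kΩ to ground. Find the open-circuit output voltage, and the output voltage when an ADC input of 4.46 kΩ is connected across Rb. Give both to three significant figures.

Open-circuit: V = 23.5 × 1.80/(1.80 + 1.80) = 11.8 V.
With the load, Rb becomes Rb‖R_L = 1.282 kΩ, so V = 23.5 × 1.282/3.082 = 9.78 V.

Unloaded: 11.8 V; loaded: 9.78 V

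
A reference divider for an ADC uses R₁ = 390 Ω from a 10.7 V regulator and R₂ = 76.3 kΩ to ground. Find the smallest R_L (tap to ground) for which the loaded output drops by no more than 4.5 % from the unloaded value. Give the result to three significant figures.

R_L(min) ≈ 8.23 kΩ

Output resistance R_th = R₁‖R₂ = (390 × 76300)/76690 = 388.0 Ω.
The fractional drop is R_th/(R_th + R_L); requiring this ≤ 0.0450 gives R_L ≥ R_th(1/0.0450 − 1) = 388.0 × 21.22 = 8.23 kΩ.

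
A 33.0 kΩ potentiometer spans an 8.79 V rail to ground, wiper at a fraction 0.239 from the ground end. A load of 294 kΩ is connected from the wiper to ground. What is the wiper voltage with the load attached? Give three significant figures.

The wiper splits the pot into (1−α)R = 25.11 kΩ above and αR = 7.887 kΩ below.
Lower section ‖ load = 7.681 kΩ.
V_wiper = 8.79 × 7.681/(25.11 + 7.681) = 2.06 V.

V ≈ 2.06 V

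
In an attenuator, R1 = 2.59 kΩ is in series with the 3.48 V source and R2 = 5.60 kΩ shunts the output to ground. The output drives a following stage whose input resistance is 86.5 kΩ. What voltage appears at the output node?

The load sits in parallel with R2: R2‖R_L = (5.60 × 86.5) / (5.60 + 86.5) = 5.260 kΩ.
V_out = 3.48 × 5.260 / (2.59 + 5.260) = 3.48 × 5.260/7.850 = 2.33 V.
(Unloaded it would have been 2.38 V.)

V_out ≈ 2.33 V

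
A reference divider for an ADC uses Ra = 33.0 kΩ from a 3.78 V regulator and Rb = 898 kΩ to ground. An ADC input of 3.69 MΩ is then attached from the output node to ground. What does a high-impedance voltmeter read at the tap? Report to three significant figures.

V_out ≈ 3.61 V

The load sits in parallel with Rb: Rb‖R_L = (898 × 3690) / (898 + 3690) = 722.2 kΩ.
V_out = 3.78 × 722.2 / (33.0 + 722.2) = 3.78 × 722.2/755.2 = 3.61 V.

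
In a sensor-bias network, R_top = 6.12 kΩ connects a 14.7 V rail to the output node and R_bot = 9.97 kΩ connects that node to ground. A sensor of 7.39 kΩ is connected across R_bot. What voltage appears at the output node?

The load sits in parallel with R_bot: R_bot‖R_L = (9.97 × 7.39) / (9.97 + 7.39) = 4.244 kΩ.
V_out = 14.7 × 4.244 / (6.12 + 4.244) = 14.7 × 4.244/10.36 = 6.02 V.
(Unloaded it would have been 9.11 V.)

V_out ≈ 6.02 V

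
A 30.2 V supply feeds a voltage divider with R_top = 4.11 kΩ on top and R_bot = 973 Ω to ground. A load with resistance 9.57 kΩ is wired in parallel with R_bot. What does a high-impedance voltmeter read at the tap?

The load sits in parallel with R_bot: R_bot‖R_L = (973 × 9570) / (973 + 9570) = 883.2 Ω.
V_out = 30.2 × 883.2 / (4110 + 883.2) = 30.2 × 883.2/4993 = 5.34 V.
(Unloaded it would have been 5.78 V.)

V_out ≈ 5.34 V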